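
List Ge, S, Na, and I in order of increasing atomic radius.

Na is in period 3, group 1; S is in period 3, group 16; Ge is in period 4, group 14; I is in period 5, group 17.
Atomic radius shrinks across a period as nuclear charge pulls the same shell inward, and grows down a group as new shells are added.
These span different periods and groups, so the two trends combine.
Ge > S: both effects reinforce here, so Ge is clearly the larger of the two.
I > Ge: period and group pull opposite ways; the down-group shift dominates (133 vs 121 pm).
Na > I: period and group pull opposite ways; the across-period shift dominates (155 vs 133 pm).
For reference (pm): Na 155, S 103, Ge 121, I 133.
So from smallest to largest: S < Ge < I < Na.

S < Ge < I < Na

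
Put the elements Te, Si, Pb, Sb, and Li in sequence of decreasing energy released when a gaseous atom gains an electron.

Te > Si > Sb > Li > Pb

Li is in period 2, group 1; Si is in period 3, group 14; Sb is in period 5, group 15; Te is in period 5, group 16; Pb is in period 6, group 14.
Adding an electron releases more energy for atoms nearer the top right (short of the noble gases).
Neither a single period nor a single group — weigh both effects.
Li > Pb: the two effects oppose for this pair; the down-group effect wins (60 vs 35 kJ/mol).
Sb > Li: the two effects oppose for this pair; the across-period effect wins (103 vs 60 kJ/mol).
Si > Sb: period and group pull opposite ways; the down-group shift dominates (134 vs 103 kJ/mol).
Te > Si: the two effects oppose for this pair; the across-period effect wins (190 vs 134 kJ/mol).
Tabulated electron affinity (kJ/mol): Li 60, Si 134, Sb 103, Te 190, Pb 35.
So from highest to lowest: Te > Si > Sb > Li > Pb.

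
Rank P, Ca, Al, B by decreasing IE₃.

Ca > B > P > Al

After 2 electrons have been removed, what remains? P²⁺ still has 3 valence electrons; Ca²⁺ is the bare [Ar] core; Al²⁺ still has 1 valence electron; B²⁺ still has 1 valence electron.
Pulling an electron out of a noble-gas core costs far more than removing a remaining valence electron, so Ca sits at the high end of IE_3.
Valence configurations: P²⁺ [Ne]3s²3p¹, Al²⁺ [Ne]3s¹, B²⁺ [He]2s¹.
Approximate IE_3 values (kJ/mol): P 2914, Ca 4912, Al 2745, B 3660.
Overall IE_3 order: Al < P < B < Ca.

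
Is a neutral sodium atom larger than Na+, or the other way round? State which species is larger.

Forming Na+ removes 1 electron from Na. Fewer electrons for the same nuclear charge means less shielding and a higher Z_eff on the remaining electrons, and for main-group metals the entire outer shell is lost.
A cation is smaller than its parent atom: Na+ < Na.

Na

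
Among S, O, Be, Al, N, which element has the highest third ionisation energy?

Be

IE_3 is the cost of taking one more electron from the +2 cation: S²⁺ still has 4 valence electrons; O²⁺ still has 4 valence electrons; Be²⁺ is the bare [He] core; Al²⁺ still has 1 valence electron; N²⁺ still has 3 valence electrons.
Pulling an electron out of a noble-gas core costs far more than removing a remaining valence electron, so Be sits at the high end of IE_3.
Valence configurations: S²⁺ [Ne]3s²3p², O²⁺ [He]2s²2p², Al²⁺ [Ne]3s¹, N²⁺ [He]2s²2p¹.
Tabulated IE_3 (kJ/mol): S 3357, O 5300, Be 14849, Al 2745, N 4578.
Hence IE_3: Al < S < N < O < Be.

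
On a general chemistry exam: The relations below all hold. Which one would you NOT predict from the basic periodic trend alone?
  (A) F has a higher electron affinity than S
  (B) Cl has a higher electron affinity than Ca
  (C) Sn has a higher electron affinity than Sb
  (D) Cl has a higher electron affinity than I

(C)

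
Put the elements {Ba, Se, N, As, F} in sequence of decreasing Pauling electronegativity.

Smaller atoms with higher effective nuclear charge are more electronegative.
Neither a single period nor a single group — weigh both effects.
As > Ba: relative to Ba, both the across-period and down-group shifts push As's electronegativity up.
Se > As: Se lies to the right of As in period 4, so the across-period effect alone puts Se higher.
N > Se: the two effects oppose for this pair; the down-group effect wins (3.04 vs 2.55).
F > N: both are in period 2; the period trend gives F the larger value.
Tabulated electronegativity (Pauling): N 3.04, F 3.98, As 2.18, Se 2.55, Ba 0.89.
So from highest to lowest: F > N > Se > As > Ba.

F > N > Se > As > Ba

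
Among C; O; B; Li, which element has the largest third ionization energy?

IE_3 is the cost of taking one more electron from the +2 cation: C²⁺ still has 2 valence electrons; O²⁺ still has 4 valence electrons; B²⁺ still has 1 valence electron; Li²⁺ is already 1 electron into the core.
Pulling an electron out of a noble-gas core costs far more than removing a remaining valence electron, so Li sits at the high end of IE_3.
Valence configurations: C²⁺ [He]2s², O²⁺ [He]2s²2p², B²⁺ [He]2s¹.
The numbers (kJ/mol): C 4620, O 5300, B 3660, Li 11815.
So the third ionization energies run B < C < O < Li.

Li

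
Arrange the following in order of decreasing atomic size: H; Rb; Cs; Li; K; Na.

Cs > Rb > K > Na > Li > H

H is in period 1, group 1; Li is in period 2, group 1; Na is in period 3, group 1; K is in period 4, group 1; Rb is in period 5, group 1; Cs is in period 6, group 1.
Atomic radius shrinks across a period as nuclear charge pulls the same shell inward, and grows down a group as new shells are added.
All are in group 1, so atomic radius increases down the group.
So from largest to smallest: Cs > Rb > K > Na > Li > H.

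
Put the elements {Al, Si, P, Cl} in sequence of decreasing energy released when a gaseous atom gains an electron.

Al is in period 3, group 13; Si is in period 3, group 14; P is in period 3, group 15; Cl is in period 3, group 17.
Atoms with high Z_eff and room in the valence shell (especially the halogens) have the most exothermic electron affinities.
All lie in period 3; the across-period trend (electron affinity increases left to right) applies, with the exception below.
Note the exception: Si has a higher electron affinity than P, contrary to the simple trend — adding an electron to P's half-filled 3p³ is unfavourable, so Si (3p²) has the more exothermic EA.
Approximate values (kJ/mol): Al 42, Si 134, P 72, Cl 349.
So from highest to lowest: Cl > Si > P > Al.

Cl > Si > P > Al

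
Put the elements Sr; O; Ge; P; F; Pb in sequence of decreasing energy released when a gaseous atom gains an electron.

F > O > Ge > P > Pb > Sr

EA tends to increase across a period and decrease down a group, though the pattern is less regular than for IE or radius.
These span different periods and groups, so the two trends combine.
Pb > Sr: period and group pull opposite ways; the across-period shift dominates (35 vs 5 kJ/mol).
P > Pb: relative to Pb, both the across-period and down-group shifts push P's electron affinity up.
Ge > P: this pair runs against the simple trend — see the exception note.
O > Ge: relative to Ge, both the across-period and down-group shifts push O's electron affinity up.
F > O: F lies to the right of O in period 2, so the across-period effect alone puts F higher.
Note the exception: Ge has a higher electron affinity than P, contrary to the simple trend — adding an electron to P's half-filled np³ subshell costs electron-pairing energy.
For reference (kJ/mol): O 141, F 328, P 72, Ge 119, Sr 5, Pb 35.
So from highest to lowest: F > O > Ge > P > Pb > Sr.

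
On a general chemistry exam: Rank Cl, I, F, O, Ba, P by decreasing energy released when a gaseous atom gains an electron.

O is in period 2, group 16; F is in period 2, group 17; P is in period 3, group 15; Cl is in period 3, group 17; I is in period 5, group 17; Ba is in period 6, group 2.
Adding an electron releases more energy for atoms nearer the top right (short of the noble gases).
Neither a single period nor a single group — weigh both effects.
P > Ba: relative to Ba, both the across-period and down-group shifts push P's electron affinity up.
O > P: both effects reinforce here, so O is clearly the higher of the two.
I > O: period and group pull opposite ways; the across-period shift dominates (295 vs 141 kJ/mol).
F > I: F sits above I in group 17, so the down-group effect alone puts F higher.
Cl > F: this pair runs against the simple trend — see the exception note.
Note the exception: Cl has a higher electron affinity than F, contrary to the simple trend — F's small 2p subshell makes the incoming electron feel strong e⁻–e⁻ repulsion, so Cl actually releases more energy on gaining an electron.
Approximate values (kJ/mol): O 141, F 328, P 72, Cl 349, I 295, Ba 14.
So from highest to lowest: Cl > F > I > O > P > Ba.

Cl, F, I, O, P, Ba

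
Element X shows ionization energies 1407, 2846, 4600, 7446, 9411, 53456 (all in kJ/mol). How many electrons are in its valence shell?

Look for the largest jump between consecutive ionization energies: IE6/IE5 ≈ 5.7, far larger than any earlier ratio.
That jump marks the point where a core electron is being removed. So the atom has 5 valence electrons.

5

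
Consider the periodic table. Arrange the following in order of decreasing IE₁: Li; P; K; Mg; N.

N > P > Mg > Li > K

Li is in period 2, group 1; N is in period 2, group 15; Mg is in period 3, group 2; P is in period 3, group 15; K is in period 4, group 1.
Removing the outermost electron gets harder across a period and easier down a group.
Here both period and group differ, so the two effects have to be weighed against each other.
Li > K: they share group 1; the group trend gives Li the larger value.
Mg > Li: period and group pull opposite ways; the across-period shift dominates (738 vs 520 kJ/mol).
P > Mg: both are in period 3; the period trend gives P the larger value.
N > P: N sits above P in group 15, so the down-group effect alone puts N higher.
Tabulated first ionization energy (kJ/mol): Li 520, N 1402, Mg 738, P 1012, K 419.
So from highest to lowest: N > P > Mg > Li > K.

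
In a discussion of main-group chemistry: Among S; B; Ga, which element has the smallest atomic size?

B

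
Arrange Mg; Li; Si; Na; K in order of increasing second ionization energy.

Consider each +1 ion: Mg⁺ still has 1 valence electron; Li⁺ is the bare [He] core; Si⁺ still has 3 valence electrons; Na⁺ is the bare [Ne] core; K⁺ is the bare [Ar] core.
Pulling an electron out of a noble-gas core costs far more than removing a remaining valence electron, so K, Na and Li sit at the high end of IE_2.
Valence configurations: Mg⁺ [Ne]3s¹, Si⁺ [Ne]3s²3p¹.
Approximate IE_2 values (kJ/mol): Mg 1451, Li 7298, Si 1577, Na 4562, K 3052.
So the second ionization energies run Mg < Si < K < Na < Li.

Mg < Si < K < Na < Li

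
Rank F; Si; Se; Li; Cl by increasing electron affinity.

Li < Si < Se < F < Cl

Li is in period 2, group 1; F is in period 2, group 17; Si is in period 3, group 14; Cl is in period 3, group 17; Se is in period 4, group 16.
EA tends to increase across a period and decrease down a group, though the pattern is less regular than for IE or radius.
These span different periods and groups, so the two trends combine.
Si > Li: the two effects oppose for this pair; the across-period effect wins (134 vs 60 kJ/mol).
Se > Si: the two effects oppose for this pair; the across-period effect wins (195 vs 134 kJ/mol).
F > Se: relative to Se, both the across-period and down-group shifts push F's electron affinity up.
Cl > F: this pair runs against the simple trend — see the exception note.
Note the exception: Cl has a higher electron affinity than F, contrary to the simple trend — F's small 2p subshell makes the incoming electron feel strong e⁻–e⁻ repulsion, so Cl actually releases more energy on gaining an electron.
Tabulated electron affinity (kJ/mol): Li 60, F 328, Si 134, Cl 349, Se 195.
So from lowest to highest: Li < Si < Se < F < Cl.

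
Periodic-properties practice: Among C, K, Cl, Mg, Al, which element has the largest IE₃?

Mg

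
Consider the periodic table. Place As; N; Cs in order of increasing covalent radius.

N is in period 2, group 15; As is in period 4, group 15; Cs is in period 6, group 1.
Across a period the added protons contract the valence shell; down a group each new principal shell makes the atom larger.
Neither a single period nor a single group — weigh both effects.
As > N: they share group 15; the group trend gives As the larger value.
Cs > As: both effects reinforce here, so Cs is clearly the larger of the two.
For reference (pm): N 71, As 121, Cs 232.
So from smallest to largest: N < As < Cs.

N < As < Cs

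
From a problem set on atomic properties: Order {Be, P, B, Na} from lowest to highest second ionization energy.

Be < P < B < Na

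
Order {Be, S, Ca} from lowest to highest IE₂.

Ca < Be < S

The second ionization energy removes an electron from the +1 ion. For each element: Be⁺ still has 1 valence electron; S⁺ still has 5 valence electrons; Ca⁺ still has 1 valence electron.
All are still removing valence electrons, so compare the +1 ions as you would atoms: IE_2 generally rises across a period (higher Z_eff) and falls down a group (larger shell), subject to the usual subshell exceptions.
Valence configurations: Be⁺ [He]2s¹, S⁺ [Ne]3s²3p³, Ca⁺ [Ar]4s¹.
The numbers (kJ/mol): Be 1757, S 2252, Ca 1145.
Putting it together, IE_2: Ca < Be < S.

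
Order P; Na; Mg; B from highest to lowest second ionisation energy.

Na > B > P > Mg

After 1 electron has been removed, what remains? P⁺ still has 4 valence electrons; Na⁺ is the bare [Ne] core; Mg⁺ still has 1 valence electron; B⁺ still has 2 valence electrons.
Core electrons are held far more tightly than valence electrons, so Na tops the IE_2 order.
Valence configurations: P⁺ [Ne]3s²3p², Mg⁺ [Ne]3s¹, B⁺ [He]2s².
Tabulated IE_2 (kJ/mol): P 1907, Na 4562, Mg 1451, B 2427.
Overall IE_2 order: Mg < P < B < Na.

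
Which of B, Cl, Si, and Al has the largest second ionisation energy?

B

IE_2 is the cost of taking one more electron from the +1 cation: B⁺ still has 2 valence electrons; Cl⁺ still has 6 valence electrons; Si⁺ still has 3 valence electrons; Al⁺ still has 2 valence electrons.
All are still removing valence electrons, so compare the +1 ions as you would atoms: IE_2 generally rises across a period (higher Z_eff) and falls down a group (larger shell), subject to the usual subshell exceptions.
Valence configurations: B⁺ [He]2s², Cl⁺ [Ne]3s²3p⁴, Si⁺ [Ne]3s²3p¹, Al⁺ [Ne]3s².
Si⁺ loses a lone 3p electron whereas Al⁺ must break into a filled 3s² pair, so IE_2(Al) > IE_2(Si) even though Si has the higher nuclear charge.
Approximate IE_2 values (kJ/mol): B 2427, Cl 2298, Si 1577, Al 1817.
So the second ionization energies run Si < Al < Cl < B.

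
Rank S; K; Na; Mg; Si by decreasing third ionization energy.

Mg > Na > K > S > Si

After 2 electrons have been removed, what remains? S²⁺ still has 4 valence electrons; K²⁺ is already 1 electron into the core; Na²⁺ is already 1 electron into the core; Mg²⁺ is the bare [Ne] core; Si²⁺ still has 2 valence electrons.
Pulling an electron out of a noble-gas core costs far more than removing a remaining valence electron, so K, Na and Mg sit at the high end of IE_3.
Valence configurations: S²⁺ [Ne]3s²3p², Si²⁺ [Ne]3s².
Approximate IE_3 values (kJ/mol): S 3357, K 4420, Na 6910, Mg 7733, Si 3232.
Putting it together, IE_3: Si < S < K < Na < Mg.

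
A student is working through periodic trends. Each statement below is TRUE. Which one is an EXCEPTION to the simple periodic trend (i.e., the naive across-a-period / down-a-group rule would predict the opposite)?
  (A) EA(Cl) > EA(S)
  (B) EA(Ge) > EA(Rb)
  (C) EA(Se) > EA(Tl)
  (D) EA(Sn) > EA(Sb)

(D)

The general trend: electron affinity increases across a period and decreases down a group.
(A) Cl (period 3, group 17) vs S (period 3, group 16): the stated order agrees with the simple trend.
(B) Ge (period 4, group 14) vs Rb (period 5, group 1): the stated order agrees with the simple trend.
(C) Se (period 4, group 16) vs Tl (period 6, group 13): the stated order agrees with the simple trend.
(D) Sn (period 5, group 14) vs Sb (period 5, group 15): the stated order contradicts the simple trend.
The exception is (D): adding an electron to Sb's half-filled 5p³ is unfavourable, so Sn has the more exothermic EA.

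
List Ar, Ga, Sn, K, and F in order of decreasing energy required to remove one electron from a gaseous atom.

F, Ar, Sn, Ga, K

F is in period 2, group 17; Ar is in period 3, group 18; K is in period 4, group 1; Ga is in period 4, group 13; Sn is in period 5, group 14.
IE₁ increases left→right with effective nuclear charge and decreases top→bottom as the valence shell moves farther out.
Here both period and group differ, so the two effects have to be weighed against each other.
Ga > K: both are in period 4; the period trend gives Ga the larger value.
Sn > Ga: period and group pull opposite ways; the across-period shift dominates (709 vs 579 kJ/mol).
Ar > Sn: relative to Sn, both the across-period and down-group shifts push Ar's first ionization energy up.
F > Ar: the two effects oppose for this pair; the down-group effect wins (1681 vs 1521 kJ/mol).
For reference (kJ/mol): F 1681, Ar 1521, K 419, Ga 579, Sn 709.
So from highest to lowest: F > Ar > Sn > Ga > K.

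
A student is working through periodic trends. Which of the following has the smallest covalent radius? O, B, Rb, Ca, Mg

O

Moving right in a period, electrons are added to the same shell under a stronger nuclear pull, so atoms get smaller; moving down, a new shell is opened and atoms get larger.
Here both period and group differ, so the two effects have to be weighed against each other.
B > O: B lies to the left of O in period 2, so the across-period effect alone puts B larger.
Mg > B: both effects reinforce here, so Mg is clearly the larger of the two.
Ca > Mg: they share group 2; the group trend gives Ca the larger value.
Rb > Ca: both effects reinforce here, so Rb is clearly the larger of the two.
Tabulated atomic radius (pm): B 85, O 63, Mg 139, Ca 171, Rb 210.
The smallest covalent radius among these belongs to O.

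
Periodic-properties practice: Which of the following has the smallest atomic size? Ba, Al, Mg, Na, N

Radius decreases left→right (rising Z_eff, same n) and increases top→bottom (higher n).
These span different periods and groups, so the two trends combine.
Al > N: both effects reinforce here, so Al is clearly the larger of the two.
Mg > Al: both are in period 3; the period trend gives Mg the larger value.
Na > Mg: both are in period 3; the period trend gives Na the larger value.
Ba > Na: period and group pull opposite ways; the down-group shift dominates (196 vs 155 pm).
For reference (pm): N 71, Na 155, Mg 139, Al 126, Ba 196.
The smallest atomic size among these belongs to N.

N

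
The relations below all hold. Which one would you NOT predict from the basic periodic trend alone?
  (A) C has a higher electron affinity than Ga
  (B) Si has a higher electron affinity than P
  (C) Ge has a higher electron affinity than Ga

(B)

The general trend: electron affinity increases across a period and decreases down a group.
(A) C (period 2, group 14) vs Ga (period 4, group 13): the stated order agrees with the simple trend.
(B) Si (period 3, group 14) vs P (period 3, group 15): the stated order contradicts the simple trend.
(C) Ge (period 4, group 14) vs Ga (period 4, group 13): the stated order agrees with the simple trend.
The exception is (B): adding an electron to P's half-filled 3p³ is unfavourable, so Si (3p²) has the more exothermic EA.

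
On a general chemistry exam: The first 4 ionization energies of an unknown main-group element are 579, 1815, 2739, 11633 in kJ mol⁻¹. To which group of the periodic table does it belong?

Look for the largest jump between consecutive ionization energies: IE4/IE3 ≈ 4.2, far larger than any earlier ratio.
That jump marks the point where a core electron is being removed. So the atom has 3 valence electrons.
A main-group element with 3 valence electrons is in group 13.

Group 13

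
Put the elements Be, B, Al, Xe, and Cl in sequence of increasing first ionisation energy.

Al < B < Be < Xe < Cl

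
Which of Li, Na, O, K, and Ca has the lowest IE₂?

Ca

After 1 electron has been removed, what remains? Li⁺ is the bare [He] core; Na⁺ is the bare [Ne] core; O⁺ still has 5 valence electrons; K⁺ is the bare [Ar] core; Ca⁺ still has 1 valence electron.
Usually core removal costs more than valence removal, but here the competition is close: a tightly held n=2 valence electron can cost more to remove than an n=3 core electron, so the actual values have to decide it.
Valence configurations: O⁺ [He]2s²2p³, Ca⁺ [Ar]4s¹.
Approximate IE_2 values (kJ/mol): Li 7298, Na 4562, O 3388, K 3052, Ca 1145.
Overall IE_2 order: Ca < K < O < Na < Li.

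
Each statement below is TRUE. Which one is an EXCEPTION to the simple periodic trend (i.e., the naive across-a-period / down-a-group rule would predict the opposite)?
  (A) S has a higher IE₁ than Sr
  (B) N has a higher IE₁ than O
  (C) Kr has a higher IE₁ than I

The general trend: IE₁ increases across a period and decreases down a group.
(A) S (period 3, group 16) vs Sr (period 5, group 2): the stated order agrees with the simple trend.
(B) N (period 2, group 15) vs O (period 2, group 16): the stated order contradicts the simple trend.
(C) Kr (period 4, group 18) vs I (period 5, group 17): the stated order agrees with the simple trend.
The exception is (B): pairing an electron in O's 2p⁴ costs repulsion energy, so O ionizes more easily than half-filled N (2p³).

(B)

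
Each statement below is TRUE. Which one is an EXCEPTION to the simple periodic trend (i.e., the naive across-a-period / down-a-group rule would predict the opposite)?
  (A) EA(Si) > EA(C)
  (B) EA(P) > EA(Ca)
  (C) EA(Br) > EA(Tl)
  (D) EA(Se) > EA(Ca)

(A)

The general trend: electron affinity increases across a period and decreases down a group.
(A) Si (period 3, group 14) vs C (period 2, group 14): the stated order contradicts the simple trend.
(B) P (period 3, group 15) vs Ca (period 4, group 2): the stated order agrees with the simple trend.
(C) Br (period 4, group 17) vs Tl (period 6, group 13): the stated order agrees with the simple trend.
(D) Se (period 4, group 16) vs Ca (period 4, group 2): the stated order agrees with the simple trend.
The exception is (A): Si's larger, more diffuse 3p orbitals accept an added electron slightly more readily than C's compact 2p.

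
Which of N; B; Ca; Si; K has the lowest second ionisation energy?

Ca

IE_2 is the cost of taking one more electron from the +1 cation: N⁺ still has 4 valence electrons; B⁺ still has 2 valence electrons; Ca⁺ still has 1 valence electron; Si⁺ still has 3 valence electrons; K⁺ is the bare [Ar] core.
Core electrons are held far more tightly than valence electrons, so K tops the IE_2 order.
Valence configurations: N⁺ [He]2s²2p², B⁺ [He]2s², Ca⁺ [Ar]4s¹, Si⁺ [Ne]3s²3p¹.
Approximate IE_2 values (kJ/mol): N 2856, B 2427, Ca 1145, Si 1577, K 3052.
Hence IE_2: Ca < Si < B < N < K.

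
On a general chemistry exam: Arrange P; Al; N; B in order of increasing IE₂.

After 1 electron has been removed, what remains? P⁺ still has 4 valence electrons; Al⁺ still has 2 valence electrons; N⁺ still has 4 valence electrons; B⁺ still has 2 valence electrons.
All are still removing valence electrons, so compare the +1 ions as you would atoms: IE_2 generally rises across a period (higher Z_eff) and falls down a group (larger shell), subject to the usual subshell exceptions.
Valence configurations: P⁺ [Ne]3s²3p², Al⁺ [Ne]3s², N⁺ [He]2s²2p², B⁺ [He]2s².
The numbers (kJ/mol): P 1907, Al 1817, N 2856, B 2427.
So the second ionization energies run Al < P < B < N.

Al < P < B < N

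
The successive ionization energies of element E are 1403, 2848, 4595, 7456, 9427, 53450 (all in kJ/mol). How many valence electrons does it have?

5

Look for the largest jump between consecutive ionization energies: IE6/IE5 ≈ 5.7, far larger than any earlier ratio.
That jump marks the point where a core electron is being removed. So the atom has 5 valence electrons.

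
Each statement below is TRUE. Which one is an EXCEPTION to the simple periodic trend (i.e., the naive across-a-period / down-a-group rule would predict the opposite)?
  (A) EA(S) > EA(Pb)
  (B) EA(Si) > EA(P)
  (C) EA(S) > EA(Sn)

(B)

The general trend: electron affinity increases across a period and decreases down a group.
(A) S (period 3, group 16) vs Pb (period 6, group 14): the stated order agrees with the simple trend.
(B) Si (period 3, group 14) vs P (period 3, group 15): the stated order contradicts the simple trend.
(C) S (period 3, group 16) vs Sn (period 5, group 14): the stated order agrees with the simple trend.
The exception is (B): adding an electron to P's half-filled 3p³ is unfavourable, so Si (3p²) has the more exothermic EA.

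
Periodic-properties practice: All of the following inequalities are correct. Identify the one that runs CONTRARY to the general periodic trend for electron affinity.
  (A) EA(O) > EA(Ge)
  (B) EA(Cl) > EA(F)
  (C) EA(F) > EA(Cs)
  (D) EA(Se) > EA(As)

(B)

The general trend: electron affinity increases across a period and decreases down a group.
(A) O (period 2, group 16) vs Ge (period 4, group 14): the stated order agrees with the simple trend.
(B) Cl (period 3, group 17) vs F (period 2, group 17): the stated order contradicts the simple trend.
(C) F (period 2, group 17) vs Cs (period 6, group 1): the stated order agrees with the simple trend.
(D) Se (period 4, group 16) vs As (period 4, group 15): the stated order agrees with the simple trend.
The exception is (B): F's small 2p subshell makes the incoming electron feel strong e⁻–e⁻ repulsion, so Cl actually releases more energy on gaining an electron.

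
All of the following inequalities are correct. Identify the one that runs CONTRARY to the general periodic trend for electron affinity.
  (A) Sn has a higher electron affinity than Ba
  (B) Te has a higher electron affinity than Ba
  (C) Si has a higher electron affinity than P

(C)

The general trend: electron affinity increases across a period and decreases down a group.
(A) Sn (period 5, group 14) vs Ba (period 6, group 2): the stated order agrees with the simple trend.
(B) Te (period 5, group 16) vs Ba (period 6, group 2): the stated order agrees with the simple trend.
(C) Si (period 3, group 14) vs P (period 3, group 15): the stated order contradicts the simple trend.
The exception is (C): adding an electron to P's half-filled 3p³ is unfavourable, so Si (3p²) has the more exothermic EA.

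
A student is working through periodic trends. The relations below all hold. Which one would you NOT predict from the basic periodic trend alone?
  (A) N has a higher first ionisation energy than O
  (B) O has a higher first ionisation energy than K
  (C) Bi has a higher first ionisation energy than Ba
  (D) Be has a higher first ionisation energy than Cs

(A)

The general trend: first ionisation energy increases across a period and decreases down a group.
(A) N (period 2, group 15) vs O (period 2, group 16): the stated order contradicts the simple trend.
(B) O (period 2, group 16) vs K (period 4, group 1): the stated order agrees with the simple trend.
(C) Bi (period 6, group 15) vs Ba (period 6, group 2): the stated order agrees with the simple trend.
(D) Be (period 2, group 2) vs Cs (period 6, group 1): the stated order agrees with the simple trend.
The exception is (A): pairing an electron in O's 2p⁴ costs repulsion energy, so O ionizes more easily than half-filled N (2p³).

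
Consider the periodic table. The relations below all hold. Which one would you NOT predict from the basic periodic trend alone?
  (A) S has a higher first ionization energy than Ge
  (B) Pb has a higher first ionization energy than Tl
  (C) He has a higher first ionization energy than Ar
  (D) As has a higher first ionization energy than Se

(D)

The general trend: first ionization energy increases across a period and decreases down a group.
(A) S (period 3, group 16) vs Ge (period 4, group 14): the stated order agrees with the simple trend.
(B) Pb (period 6, group 14) vs Tl (period 6, group 13): the stated order agrees with the simple trend.
(C) He (period 1, group 18) vs Ar (period 3, group 18): the stated order agrees with the simple trend.
(D) As (period 4, group 15) vs Se (period 4, group 16): the stated order contradicts the simple trend.
The exception is (D): Se (4p⁴) ionizes more easily than half-filled As (4p³).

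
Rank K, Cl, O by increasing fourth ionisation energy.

Cl < K < O

IE_4 is the cost of taking one more electron from the +3 cation: K³⁺ is already 2 electrons into the core; Cl³⁺ still has 4 valence electrons; O³⁺ still has 3 valence electrons.
Usually core removal costs more than valence removal, but here the competition is close: a tightly held n=2 valence electron can cost more to remove than an n=3 core electron, so the actual values have to decide it.
Valence configurations: Cl³⁺ [Ne]3s²3p², O³⁺ [He]2s²2p¹.
Approximate IE_4 values (kJ/mol): K 5877, Cl 5159, O 7469.
Hence IE_4: Cl < K < O.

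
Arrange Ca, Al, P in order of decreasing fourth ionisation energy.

The fourth ionization energy removes an electron from the +3 ion. For each element: Ca³⁺ is already 1 electron into the core; Al³⁺ is the bare [Ne] core; P³⁺ still has 2 valence electrons.
Breaking into a closed-shell core is much more expensive than removing a leftover valence electron — Ca and Al have the largest IE_4 here.
Tabulated IE_4 (kJ/mol): Ca 6491, Al 11577, P 4964.
So the fourth ionization energies run P < Ca < Al.

Al > Ca > P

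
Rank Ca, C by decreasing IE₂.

After 1 electron has been removed, what remains? Ca⁺ still has 1 valence electron; C⁺ still has 3 valence electrons.
All are still removing valence electrons, so compare the +1 ions as you would atoms: IE_2 generally rises across a period (higher Z_eff) and falls down a group (larger shell), subject to the usual subshell exceptions.
Valence configurations: Ca⁺ [Ar]4s¹, C⁺ [He]2s²2p¹.
The numbers (kJ/mol): Ca 1145, C 2353.
So the second ionization energies run Ca < C.

C, Ca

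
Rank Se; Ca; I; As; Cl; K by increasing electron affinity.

Ca < K < As < Se < I < Cl

Cl is in period 3, group 17; K is in period 4, group 1; Ca is in period 4, group 2; As is in period 4, group 15; Se is in period 4, group 16; I is in period 5, group 17.
Adding an electron releases more energy for atoms nearer the top right (short of the noble gases).
These span different periods and groups, so the two trends combine.
K > Ca: this pair runs against the simple trend — see the exception note.
As > K: As lies to the right of K in period 4, so the across-period effect alone puts As higher.
Se > As: Se lies to the right of As in period 4, so the across-period effect alone puts Se higher.
I > Se: the two effects oppose for this pair; the across-period effect wins (295 vs 195 kJ/mol).
Cl > I: they share group 17; the group trend gives Cl the larger value.
Note the exception: K has a higher electron affinity than Ca, contrary to the simple trend — adding an electron to Ca (ns²) has to open a new, higher-energy np subshell, which is unfavourable.
For reference (kJ/mol): Cl 349, K 48, Ca 2, As 78, Se 195, I 295.
So from lowest to highest: Ca < K < As < Se < I < Cl.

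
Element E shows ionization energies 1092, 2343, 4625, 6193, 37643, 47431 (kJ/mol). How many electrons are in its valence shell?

4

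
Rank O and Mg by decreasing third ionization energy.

Mg > O

IE_3 is the cost of taking one more electron from the +2 cation: O²⁺ still has 4 valence electrons; Mg²⁺ is the bare [Ne] core.
Core electrons are held far more tightly than valence electrons, so Mg tops the IE_3 order.
Tabulated IE_3 (kJ/mol): O 5300, Mg 7733.
Overall IE_3 order: O < Mg.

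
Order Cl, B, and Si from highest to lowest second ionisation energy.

After 1 electron has been removed, what remains? Cl⁺ still has 6 valence electrons; B⁺ still has 2 valence electrons; Si⁺ still has 3 valence electrons.
All are still removing valence electrons, so compare the +1 ions as you would atoms: IE_2 generally rises across a period (higher Z_eff) and falls down a group (larger shell), subject to the usual subshell exceptions.
Valence configurations: Cl⁺ [Ne]3s²3p⁴, B⁺ [He]2s², Si⁺ [Ne]3s²3p¹.
The numbers (kJ/mol): Cl 2298, B 2427, Si 1577.
So the second ionization energies run Si < Cl < B.

B > Cl > Si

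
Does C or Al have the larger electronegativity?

C

C is in period 2, group 14; Al is in period 3, group 13.
Atoms toward the upper right of the periodic table pull bonding electrons most strongly.
Neither a single period nor a single group — weigh both effects.
C > Al: both effects reinforce here, so C is clearly the higher of the two.
Tabulated electronegativity (Pauling): C 2.55, Al 1.61.
So C has the larger electronegativity (C > Al).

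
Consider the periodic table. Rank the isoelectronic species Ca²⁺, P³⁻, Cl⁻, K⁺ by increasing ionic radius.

All of these have 18 electrons, so size is governed by nuclear charge alone: the more protons, the stronger the pull on the same electron cloud, and the smaller the ion.
Nuclear charges: Ca²⁺ (Z=20), K⁺ (Z=19), Cl⁻ (Z=17), P³⁻ (Z=15).
Smallest to largest: Ca²⁺ < K⁺ < Cl⁻ < P³⁻.

Ca²⁺ < K⁺ < Cl⁻ < P³⁻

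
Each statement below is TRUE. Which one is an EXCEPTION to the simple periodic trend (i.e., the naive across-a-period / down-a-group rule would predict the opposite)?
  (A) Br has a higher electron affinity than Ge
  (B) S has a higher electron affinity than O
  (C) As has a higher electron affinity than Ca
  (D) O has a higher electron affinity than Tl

The general trend: electron affinity increases across a period and decreases down a group.
(A) Br (period 4, group 17) vs Ge (period 4, group 14): the stated order agrees with the simple trend.
(B) S (period 3, group 16) vs O (period 2, group 16): the stated order contradicts the simple trend.
(C) As (period 4, group 15) vs Ca (period 4, group 2): the stated order agrees with the simple trend.
(D) O (period 2, group 16) vs Tl (period 6, group 13): the stated order agrees with the simple trend.
The exception is (B): the compact 2p subshell of O repels the added electron more than S's larger 3p does.

(B)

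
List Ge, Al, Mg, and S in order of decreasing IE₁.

S > Ge > Mg > Al

Mg is in period 3, group 2; Al is in period 3, group 13; S is in period 3, group 16; Ge is in period 4, group 14.
IE₁ increases left→right with effective nuclear charge and decreases top→bottom as the valence shell moves farther out.
These span different periods and groups, so the two trends combine.
Mg > Al: this pair runs against the simple trend — see the exception note.
Ge > Mg: the two effects oppose for this pair; the across-period effect wins (762 vs 738 kJ/mol).
S > Ge: relative to Ge, both the across-period and down-group shifts push S's first ionization energy up.
Note the exception: Mg has a higher first ionization energy than Al, contrary to the simple trend — Al's single 3p electron is easier to remove than one from Mg's filled 3s².
Approximate values (kJ/mol): Mg 738, Al 578, S 1000, Ge 762.
So from highest to lowest: S > Ge > Mg > Al.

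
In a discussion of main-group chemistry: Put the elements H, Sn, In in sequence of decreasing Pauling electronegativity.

H > Sn > In

EN rises left→right (higher Z_eff, smaller atoms) and falls top→bottom (larger, more shielded atoms).
Neither a single period nor a single group — weigh both effects.
Sn > In: both are in period 5; the period trend gives Sn the larger value.
H > Sn: the two effects oppose for this pair; the down-group effect wins (2.20 vs 1.96).
Approximate values (Pauling): H 2.20, In 1.78, Sn 1.96.
So from highest to lowest: H > Sn > In.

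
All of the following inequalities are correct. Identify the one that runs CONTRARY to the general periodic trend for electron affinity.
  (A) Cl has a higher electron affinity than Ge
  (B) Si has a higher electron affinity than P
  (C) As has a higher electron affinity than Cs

(B)

The general trend: electron affinity increases across a period and decreases down a group.
(A) Cl (period 3, group 17) vs Ge (period 4, group 14): the stated order agrees with the simple trend.
(B) Si (period 3, group 14) vs P (period 3, group 15): the stated order contradicts the simple trend.
(C) As (period 4, group 15) vs Cs (period 6, group 1): the stated order agrees with the simple trend.
The exception is (B): adding an electron to P's half-filled 3p³ is unfavourable, so Si (3p²) has the more exothermic EA.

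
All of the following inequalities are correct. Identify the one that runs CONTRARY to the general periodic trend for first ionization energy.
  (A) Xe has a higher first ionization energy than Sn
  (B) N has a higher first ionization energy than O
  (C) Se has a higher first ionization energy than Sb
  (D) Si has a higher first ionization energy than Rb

The general trend: first ionization energy increases across a period and decreases down a group.
(A) Xe (period 5, group 18) vs Sn (period 5, group 14): the stated order agrees with the simple trend.
(B) N (period 2, group 15) vs O (period 2, group 16): the stated order contradicts the simple trend.
(C) Se (period 4, group 16) vs Sb (period 5, group 15): the stated order agrees with the simple trend.
(D) Si (period 3, group 14) vs Rb (period 5, group 1): the stated order agrees with the simple trend.
The exception is (B): pairing an electron in O's 2p⁴ costs repulsion energy, so O ionizes more easily than half-filled N (2p³).

(B)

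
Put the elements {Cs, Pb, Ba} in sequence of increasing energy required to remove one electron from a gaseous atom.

Cs, Ba, Pb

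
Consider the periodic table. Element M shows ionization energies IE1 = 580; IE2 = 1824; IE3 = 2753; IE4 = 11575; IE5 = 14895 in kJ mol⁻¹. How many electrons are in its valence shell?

3

Look for the largest jump between consecutive ionization energies: IE4/IE3 ≈ 4.2, far larger than any earlier ratio.
That jump marks the point where a core electron is being removed. So the atom has 3 valence electrons.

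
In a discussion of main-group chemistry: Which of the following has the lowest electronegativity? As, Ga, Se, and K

K

K is in period 4, group 1; Ga is in period 4, group 13; As is in period 4, group 15; Se is in period 4, group 16.
Electronegativity increases across a period and decreases down a group, tracking effective nuclear charge and atomic size.
All lie in period 4, so electronegativity increases left to right.
The lowest electronegativity among these belongs to K.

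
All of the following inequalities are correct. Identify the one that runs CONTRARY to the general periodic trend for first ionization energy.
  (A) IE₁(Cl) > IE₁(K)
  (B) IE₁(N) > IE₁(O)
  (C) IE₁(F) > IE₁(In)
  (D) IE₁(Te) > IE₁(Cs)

(B)

The general trend: first ionization energy increases across a period and decreases down a group.
(A) Cl (period 3, group 17) vs K (period 4, group 1): the stated order agrees with the simple trend.
(B) N (period 2, group 15) vs O (period 2, group 16): the stated order contradicts the simple trend.
(C) F (period 2, group 17) vs In (period 5, group 13): the stated order agrees with the simple trend.
(D) Te (period 5, group 16) vs Cs (period 6, group 1): the stated order agrees with the simple trend.
The exception is (B): pairing an electron in O's 2p⁴ costs repulsion energy, so O ionizes more easily than half-filled N (2p³).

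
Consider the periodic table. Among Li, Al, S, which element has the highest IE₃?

Li

The third ionization energy removes an electron from the +2 ion. For each element: Li²⁺ is already 1 electron into the core; Al²⁺ still has 1 valence electron; S²⁺ still has 4 valence electrons.
Breaking into a closed-shell core is much more expensive than removing a leftover valence electron — Li has the largest IE_3 here.
Valence configurations: Al²⁺ [Ne]3s¹, S²⁺ [Ne]3s²3p².
Tabulated IE_3 (kJ/mol): Li 11815, Al 2745, S 3357.
So the third ionization energies run Al < S < Li.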